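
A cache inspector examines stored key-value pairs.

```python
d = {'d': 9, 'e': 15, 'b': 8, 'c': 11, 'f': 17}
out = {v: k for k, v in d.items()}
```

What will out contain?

Step 1: Invert dict (swap keys and values):
  'd': 9 -> 9: 'd'
  'e': 15 -> 15: 'e'
  'b': 8 -> 8: 'b'
  'c': 11 -> 11: 'c'
  'f': 17 -> 17: 'f'
Therefore out = {9: 'd', 15: 'e', 8: 'b', 11: 'c', 17: 'f'}.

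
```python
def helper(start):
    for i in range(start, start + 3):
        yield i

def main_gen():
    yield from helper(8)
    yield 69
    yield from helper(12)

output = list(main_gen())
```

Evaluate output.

Step 1: main_gen() delegates to helper(8):
  yield 8
  yield 9
  yield 10
Step 2: yield 69
Step 3: Delegates to helper(12):
  yield 12
  yield 13
  yield 14
Therefore output = [8, 9, 10, 69, 12, 13, 14].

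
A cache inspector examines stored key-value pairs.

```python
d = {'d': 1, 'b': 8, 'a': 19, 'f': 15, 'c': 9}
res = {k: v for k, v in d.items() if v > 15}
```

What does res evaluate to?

Step 1: Filter items where value > 15:
  'd': 1 <= 15: removed
  'b': 8 <= 15: removed
  'a': 19 > 15: kept
  'f': 15 <= 15: removed
  'c': 9 <= 15: removed
Therefore res = {'a': 19}.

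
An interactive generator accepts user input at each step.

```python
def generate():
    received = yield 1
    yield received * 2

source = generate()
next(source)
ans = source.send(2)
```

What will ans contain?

Step 1: next(source) advances to first yield, producing 1.
Step 2: send(2) resumes, received = 2.
Step 3: yield received * 2 = 2 * 2 = 4.
Therefore ans = 4.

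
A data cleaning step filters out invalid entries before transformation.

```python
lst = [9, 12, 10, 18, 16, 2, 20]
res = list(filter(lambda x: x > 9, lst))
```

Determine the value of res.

Step 1: Filter elements > 9:
  9: removed
  12: kept
  10: kept
  18: kept
  16: kept
  2: removed
  20: kept
Therefore res = [12, 10, 18, 16, 20].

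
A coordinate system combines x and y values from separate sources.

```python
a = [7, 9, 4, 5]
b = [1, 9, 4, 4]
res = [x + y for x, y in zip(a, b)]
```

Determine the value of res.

Step 1: Add corresponding elements:
  7 + 1 = 8
  9 + 9 = 18
  4 + 4 = 8
  5 + 4 = 9
Therefore res = [8, 18, 8, 9].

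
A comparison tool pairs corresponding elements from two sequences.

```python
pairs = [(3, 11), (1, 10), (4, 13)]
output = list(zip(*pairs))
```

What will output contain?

Step 1: zip(*pairs) transposes: unzips [(3, 11), (1, 10), (4, 13)] into separate sequences.
Step 2: First elements: (3, 1, 4), second elements: (11, 10, 13).
Therefore output = [(3, 1, 4), (11, 10, 13)].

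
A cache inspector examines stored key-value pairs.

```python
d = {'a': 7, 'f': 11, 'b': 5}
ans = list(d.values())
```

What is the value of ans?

Step 1: d.values() returns the dictionary values in insertion order.
Therefore ans = [7, 11, 5].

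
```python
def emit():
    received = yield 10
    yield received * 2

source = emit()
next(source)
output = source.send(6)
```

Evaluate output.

Step 1: next(source) advances to first yield, producing 10.
Step 2: send(6) resumes, received = 6.
Step 3: yield received * 2 = 6 * 2 = 12.
Therefore output = 12.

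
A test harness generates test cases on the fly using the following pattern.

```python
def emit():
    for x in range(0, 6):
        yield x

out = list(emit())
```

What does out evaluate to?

Step 1: The generator yields each value from range(0, 6).
Step 2: list() consumes all yields: [0, 1, 2, 3, 4, 5].
Therefore out = [0, 1, 2, 3, 4, 5].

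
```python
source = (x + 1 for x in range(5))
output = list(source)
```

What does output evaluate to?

Step 1: For each x in range(5), compute x+1:
  x=0: 0+1 = 1
  x=1: 1+1 = 2
  x=2: 2+1 = 3
  x=3: 3+1 = 4
  x=4: 4+1 = 5
Therefore output = [1, 2, 3, 4, 5].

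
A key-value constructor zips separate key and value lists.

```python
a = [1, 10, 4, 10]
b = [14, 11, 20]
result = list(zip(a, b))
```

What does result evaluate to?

Step 1: zip stops at shortest (len(a)=4, len(b)=3):
  Index 0: (1, 14)
  Index 1: (10, 11)
  Index 2: (4, 20)
Step 2: Last element of a (10) has no pair, dropped.
Therefore result = [(1, 14), (10, 11), (4, 20)].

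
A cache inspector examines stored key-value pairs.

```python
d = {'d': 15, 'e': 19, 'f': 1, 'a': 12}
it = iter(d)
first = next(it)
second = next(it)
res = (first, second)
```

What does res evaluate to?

Step 1: iter(d) iterates over keys: ['d', 'e', 'f', 'a'].
Step 2: first = next(it) = 'd', second = next(it) = 'e'.
Therefore res = ('d', 'e').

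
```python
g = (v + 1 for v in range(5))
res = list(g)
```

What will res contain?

Step 1: For each v in range(5), compute v+1:
  v=0: 0+1 = 1
  v=1: 1+1 = 2
  v=2: 2+1 = 3
  v=3: 3+1 = 4
  v=4: 4+1 = 5
Therefore res = [1, 2, 3, 4, 5].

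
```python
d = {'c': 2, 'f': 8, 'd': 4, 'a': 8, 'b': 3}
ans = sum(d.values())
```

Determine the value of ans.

Step 1: d.values() = [2, 8, 4, 8, 3].
Step 2: sum = 25.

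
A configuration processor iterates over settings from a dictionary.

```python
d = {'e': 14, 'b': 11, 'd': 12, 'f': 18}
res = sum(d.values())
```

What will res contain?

Step 1: d.values() = [14, 11, 12, 18].
Step 2: sum = 55.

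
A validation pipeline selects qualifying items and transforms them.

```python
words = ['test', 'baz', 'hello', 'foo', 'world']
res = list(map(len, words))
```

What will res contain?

Step 1: Map len() to each word:
  'test' -> 4
  'baz' -> 3
  'hello' -> 5
  'foo' -> 3
  'world' -> 5
Therefore res = [4, 3, 5, 3, 5].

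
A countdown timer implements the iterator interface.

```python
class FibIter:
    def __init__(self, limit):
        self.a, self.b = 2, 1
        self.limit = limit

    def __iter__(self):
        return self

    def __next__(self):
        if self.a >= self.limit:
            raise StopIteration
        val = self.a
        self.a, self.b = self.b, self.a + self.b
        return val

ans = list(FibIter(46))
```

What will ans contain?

Step 1: Fibonacci-like sequence (a=2, b=1) until >= 46:
  Yield 2, then a,b = 1,3
  Yield 1, then a,b = 3,4
  Yield 3, then a,b = 4,7
  Yield 4, then a,b = 7,11
  Yield 7, then a,b = 11,18
  Yield 11, then a,b = 18,29
  Yield 18, then a,b = 29,47
  Yield 29, then a,b = 47,76
Step 2: 47 >= 46, stop.
Therefore ans = [2, 1, 3, 4, 7, 11, 18, 29].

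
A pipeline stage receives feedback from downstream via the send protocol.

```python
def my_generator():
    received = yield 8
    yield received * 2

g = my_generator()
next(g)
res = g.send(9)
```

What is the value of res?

Step 1: next(g) advances to first yield, producing 8.
Step 2: send(9) resumes, received = 9.
Step 3: yield received * 2 = 9 * 2 = 18.
Therefore res = 18.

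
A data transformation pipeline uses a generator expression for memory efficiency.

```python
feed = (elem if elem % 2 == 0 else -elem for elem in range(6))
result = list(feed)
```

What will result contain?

Step 1: For each elem in range(6), yield elem if even, else -elem:
  elem=0: even, yield 0
  elem=1: odd, yield -1
  elem=2: even, yield 2
  elem=3: odd, yield -3
  elem=4: even, yield 4
  elem=5: odd, yield -5
Therefore result = [0, -1, 2, -3, 4, -5].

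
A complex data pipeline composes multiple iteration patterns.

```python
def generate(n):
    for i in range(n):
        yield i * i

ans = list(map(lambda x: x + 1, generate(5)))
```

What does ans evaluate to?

Step 1: generate(5) yields squares: [0, 1, 4, 9, 16].
Step 2: map adds 1 to each: [1, 2, 5, 10, 17].
Therefore ans = [1, 2, 5, 10, 17].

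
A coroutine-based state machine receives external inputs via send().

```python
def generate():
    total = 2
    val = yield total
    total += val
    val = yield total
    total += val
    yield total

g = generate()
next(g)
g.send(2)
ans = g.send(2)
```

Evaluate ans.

Step 1: next() -> yield total=2.
Step 2: send(2) -> val=2, total = 2+2 = 4, yield 4.
Step 3: send(2) -> val=2, total = 4+2 = 6, yield 6.
Therefore ans = 6.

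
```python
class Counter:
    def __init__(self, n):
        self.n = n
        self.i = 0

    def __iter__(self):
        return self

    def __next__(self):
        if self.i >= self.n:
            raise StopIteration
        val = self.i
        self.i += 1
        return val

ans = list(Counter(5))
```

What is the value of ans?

Step 1: Counter(5) creates an iterator counting 0 to 4.
Step 2: list() consumes all values: [0, 1, 2, 3, 4].
Therefore ans = [0, 1, 2, 3, 4].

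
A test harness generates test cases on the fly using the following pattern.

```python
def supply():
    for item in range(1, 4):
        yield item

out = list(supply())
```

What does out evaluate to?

Step 1: The generator yields each value from range(1, 4).
Step 2: list() consumes all yields: [1, 2, 3].
Therefore out = [1, 2, 3].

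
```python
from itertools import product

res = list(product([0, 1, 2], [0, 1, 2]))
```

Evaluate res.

Step 1: product([0, 1, 2], [0, 1, 2]) gives all pairs:
  (0, 0)
  (0, 1)
  (0, 2)
  (1, 0)
  (1, 1)
  (1, 2)
  (2, 0)
  (2, 1)
  (2, 2)
Therefore res = [(0, 0), (0, 1), (0, 2), (1, 0), (1, 1), (1, 2), (2, 0), (2, 1), (2, 2)].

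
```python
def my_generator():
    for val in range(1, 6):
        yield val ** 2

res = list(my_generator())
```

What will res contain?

Step 1: For each val in range(1, 6), yield val**2:
  val=1: yield 1**2 = 1
  val=2: yield 2**2 = 4
  val=3: yield 3**2 = 9
  val=4: yield 4**2 = 16
  val=5: yield 5**2 = 25
Therefore res = [1, 4, 9, 16, 25].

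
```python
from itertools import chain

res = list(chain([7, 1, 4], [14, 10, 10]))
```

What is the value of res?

Step 1: chain() concatenates iterables: [7, 1, 4] + [14, 10, 10].
Therefore res = [7, 1, 4, 14, 10, 10].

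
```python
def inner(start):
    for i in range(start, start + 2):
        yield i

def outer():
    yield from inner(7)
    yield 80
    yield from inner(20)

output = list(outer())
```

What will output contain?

Step 1: outer() delegates to inner(7):
  yield 7
  yield 8
Step 2: yield 80
Step 3: Delegates to inner(20):
  yield 20
  yield 21
Therefore output = [7, 8, 80, 20, 21].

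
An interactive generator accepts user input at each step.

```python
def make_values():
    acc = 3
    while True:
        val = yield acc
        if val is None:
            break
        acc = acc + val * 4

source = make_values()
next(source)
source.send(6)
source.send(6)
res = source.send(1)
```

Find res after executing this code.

Step 1: next() -> yield acc=3.
Step 2: send(6) -> val=6, acc = 3 + 6*4 = 27, yield 27.
Step 3: send(6) -> val=6, acc = 27 + 6*4 = 51, yield 51.
Step 4: send(1) -> val=1, acc = 51 + 1*4 = 55, yield 55.
Therefore res = 55.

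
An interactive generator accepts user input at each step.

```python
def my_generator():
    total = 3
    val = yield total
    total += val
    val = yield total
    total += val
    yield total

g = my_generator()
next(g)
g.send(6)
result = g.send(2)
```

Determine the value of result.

Step 1: next() -> yield total=3.
Step 2: send(6) -> val=6, total = 3+6 = 9, yield 9.
Step 3: send(2) -> val=2, total = 9+2 = 11, yield 11.
Therefore result = 11.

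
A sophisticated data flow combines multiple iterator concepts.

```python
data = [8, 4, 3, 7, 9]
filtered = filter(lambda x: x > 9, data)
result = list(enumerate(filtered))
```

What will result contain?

Step 1: Filter [8, 4, 3, 7, 9] for > 9: [].
Step 2: enumerate re-indexes from 0: [].
Therefore result = [].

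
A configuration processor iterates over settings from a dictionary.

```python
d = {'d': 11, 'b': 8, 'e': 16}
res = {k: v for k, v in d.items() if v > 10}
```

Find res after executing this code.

Step 1: Filter items where value > 10:
  'd': 11 > 10: kept
  'b': 8 <= 10: removed
  'e': 16 > 10: kept
Therefore res = {'d': 11, 'e': 16}.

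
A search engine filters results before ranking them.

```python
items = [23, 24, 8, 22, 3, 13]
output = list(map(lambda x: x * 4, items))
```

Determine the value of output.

Step 1: Apply lambda x: x * 4 to each element:
  23 -> 92
  24 -> 96
  8 -> 32
  22 -> 88
  3 -> 12
  13 -> 52
Therefore output = [92, 96, 32, 88, 12, 52].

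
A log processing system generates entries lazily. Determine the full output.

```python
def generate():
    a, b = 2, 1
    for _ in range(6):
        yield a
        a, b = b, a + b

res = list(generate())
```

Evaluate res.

Step 1: Fibonacci-like sequence starting with a=2, b=1:
  Iteration 1: yield a=2, then a,b = 1,3
  Iteration 2: yield a=1, then a,b = 3,4
  Iteration 3: yield a=3, then a,b = 4,7
  Iteration 4: yield a=4, then a,b = 7,11
  Iteration 5: yield a=7, then a,b = 11,18
  Iteration 6: yield a=11, then a,b = 18,29
Therefore res = [2, 1, 3, 4, 7, 11].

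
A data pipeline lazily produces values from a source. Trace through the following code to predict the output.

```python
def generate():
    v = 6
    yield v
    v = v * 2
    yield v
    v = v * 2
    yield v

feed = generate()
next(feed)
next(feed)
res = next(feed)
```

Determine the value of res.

Step 1: Trace through generator execution:
  Yield 1: v starts at 6, yield 6
  Yield 2: v = 6 * 2 = 12, yield 12
  Yield 3: v = 12 * 2 = 24, yield 24
Step 2: First next() gets 6, second next() gets the second value, third next() yields 24.
Therefore res = 24.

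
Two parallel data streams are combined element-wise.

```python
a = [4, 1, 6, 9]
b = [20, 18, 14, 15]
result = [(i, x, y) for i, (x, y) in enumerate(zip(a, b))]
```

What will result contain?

Step 1: enumerate(zip(a, b)) gives index with paired elements:
  i=0: (4, 20)
  i=1: (1, 18)
  i=2: (6, 14)
  i=3: (9, 15)
Therefore result = [(0, 4, 20), (1, 1, 18), (2, 6, 14), (3, 9, 15)].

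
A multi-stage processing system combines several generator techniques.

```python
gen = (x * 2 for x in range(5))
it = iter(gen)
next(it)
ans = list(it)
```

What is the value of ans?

Step 1: Generator produces [0, 2, 4, 6, 8].
Step 2: next(it) consumes first element (0).
Step 3: list(it) collects remaining: [2, 4, 6, 8].
Therefore ans = [2, 4, 6, 8].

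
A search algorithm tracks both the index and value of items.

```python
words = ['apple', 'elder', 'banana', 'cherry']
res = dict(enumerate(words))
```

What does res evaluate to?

Step 1: enumerate pairs indices with words:
  0 -> 'apple'
  1 -> 'elder'
  2 -> 'banana'
  3 -> 'cherry'
Therefore res = {0: 'apple', 1: 'elder', 2: 'banana', 3: 'cherry'}.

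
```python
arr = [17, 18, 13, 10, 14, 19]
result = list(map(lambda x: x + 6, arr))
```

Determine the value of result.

Step 1: Apply lambda x: x + 6 to each element:
  17 -> 23
  18 -> 24
  13 -> 19
  10 -> 16
  14 -> 20
  19 -> 25
Therefore result = [23, 24, 19, 16, 20, 25].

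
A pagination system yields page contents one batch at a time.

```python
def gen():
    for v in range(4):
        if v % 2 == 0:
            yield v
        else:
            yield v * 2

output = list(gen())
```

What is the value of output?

Step 1: For each v in range(4), yield v if even, else v*2:
  v=0 (even): yield 0
  v=1 (odd): yield 1*2 = 2
  v=2 (even): yield 2
  v=3 (odd): yield 3*2 = 6
Therefore output = [0, 2, 2, 6].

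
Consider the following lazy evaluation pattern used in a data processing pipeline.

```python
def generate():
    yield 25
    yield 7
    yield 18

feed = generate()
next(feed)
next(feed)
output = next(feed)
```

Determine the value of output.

Step 1: generate() creates a generator.
Step 2: next(feed) yields 25 (consumed and discarded).
Step 3: next(feed) yields 7 (consumed and discarded).
Step 4: next(feed) yields 18, assigned to output.
Therefore output = 18.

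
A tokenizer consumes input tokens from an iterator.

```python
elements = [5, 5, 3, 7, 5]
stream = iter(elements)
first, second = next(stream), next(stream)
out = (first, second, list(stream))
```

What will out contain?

Step 1: Create iterator over [5, 5, 3, 7, 5].
Step 2: first = 5, second = 5.
Step 3: Remaining elements: [3, 7, 5].
Therefore out = (5, 5, [3, 7, 5]).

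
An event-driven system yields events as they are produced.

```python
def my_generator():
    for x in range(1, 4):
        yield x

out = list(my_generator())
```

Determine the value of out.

Step 1: The generator yields each value from range(1, 4).
Step 2: list() consumes all yields: [1, 2, 3].
Therefore out = [1, 2, 3].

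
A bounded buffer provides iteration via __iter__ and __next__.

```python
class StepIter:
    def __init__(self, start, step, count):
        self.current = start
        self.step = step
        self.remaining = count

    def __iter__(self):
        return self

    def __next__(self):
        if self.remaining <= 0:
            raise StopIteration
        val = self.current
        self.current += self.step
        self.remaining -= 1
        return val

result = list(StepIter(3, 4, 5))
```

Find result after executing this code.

Step 1: StepIter starts at 3, increments by 4, for 5 steps:
  Yield 3, then current += 4
  Yield 7, then current += 4
  Yield 11, then current += 4
  Yield 15, then current += 4
  Yield 19, then current += 4
Therefore result = [3, 7, 11, 15, 19].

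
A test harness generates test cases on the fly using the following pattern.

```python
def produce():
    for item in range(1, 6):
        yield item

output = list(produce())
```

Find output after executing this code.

Step 1: The generator yields each value from range(1, 6).
Step 2: list() consumes all yields: [1, 2, 3, 4, 5].
Therefore output = [1, 2, 3, 4, 5].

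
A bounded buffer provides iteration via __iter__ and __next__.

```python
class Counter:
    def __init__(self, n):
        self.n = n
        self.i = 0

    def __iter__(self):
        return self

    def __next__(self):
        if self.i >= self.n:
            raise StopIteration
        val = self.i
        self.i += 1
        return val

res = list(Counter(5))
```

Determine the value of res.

Step 1: Counter(5) creates an iterator counting 0 to 4.
Step 2: list() consumes all values: [0, 1, 2, 3, 4].
Therefore res = [0, 1, 2, 3, 4].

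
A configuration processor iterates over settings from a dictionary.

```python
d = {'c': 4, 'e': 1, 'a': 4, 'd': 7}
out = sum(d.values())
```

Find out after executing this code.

Step 1: d.values() = [4, 1, 4, 7].
Step 2: sum = 16.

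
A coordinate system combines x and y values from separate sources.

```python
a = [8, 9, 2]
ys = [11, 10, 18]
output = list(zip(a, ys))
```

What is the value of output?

Step 1: zip pairs elements at same index:
  Index 0: (8, 11)
  Index 1: (9, 10)
  Index 2: (2, 18)
Therefore output = [(8, 11), (9, 10), (2, 18)].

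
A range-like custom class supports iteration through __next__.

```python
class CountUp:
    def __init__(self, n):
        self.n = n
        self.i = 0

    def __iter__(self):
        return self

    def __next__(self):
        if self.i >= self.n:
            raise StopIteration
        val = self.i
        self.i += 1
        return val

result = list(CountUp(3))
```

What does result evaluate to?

Step 1: CountUp(3) creates an iterator counting 0 to 2.
Step 2: list() consumes all values: [0, 1, 2].
Therefore result = [0, 1, 2].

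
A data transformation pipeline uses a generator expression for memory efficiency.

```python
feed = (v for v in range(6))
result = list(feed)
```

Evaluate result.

Step 1: Generator expression iterates range(6): [0, 1, 2, 3, 4, 5].
Step 2: list() collects all values.
Therefore result = [0, 1, 2, 3, 4, 5].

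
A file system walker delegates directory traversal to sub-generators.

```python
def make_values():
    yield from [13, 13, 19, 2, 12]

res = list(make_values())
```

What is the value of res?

Step 1: yield from delegates to the iterable, yielding each element.
Step 2: Collected values: [13, 13, 19, 2, 12].
Therefore res = [13, 13, 19, 2, 12].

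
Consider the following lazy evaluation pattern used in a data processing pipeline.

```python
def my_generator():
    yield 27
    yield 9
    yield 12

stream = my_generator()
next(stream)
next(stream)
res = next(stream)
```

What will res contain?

Step 1: my_generator() creates a generator.
Step 2: next(stream) yields 27 (consumed and discarded).
Step 3: next(stream) yields 9 (consumed and discarded).
Step 4: next(stream) yields 12, assigned to res.
Therefore res = 12.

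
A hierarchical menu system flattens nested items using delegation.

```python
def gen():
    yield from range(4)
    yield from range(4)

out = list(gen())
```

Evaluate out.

Step 1: Trace yields in order:
  yield 0
  yield 1
  yield 2
  yield 3
  yield 0
  yield 1
  yield 2
  yield 3
Therefore out = [0, 1, 2, 3, 0, 1, 2, 3].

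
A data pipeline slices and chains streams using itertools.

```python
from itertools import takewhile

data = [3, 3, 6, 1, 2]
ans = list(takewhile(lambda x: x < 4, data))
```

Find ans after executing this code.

Step 1: takewhile stops at first element >= 4:
  3 < 4: take
  3 < 4: take
  6 >= 4: stop
Therefore ans = [3, 3].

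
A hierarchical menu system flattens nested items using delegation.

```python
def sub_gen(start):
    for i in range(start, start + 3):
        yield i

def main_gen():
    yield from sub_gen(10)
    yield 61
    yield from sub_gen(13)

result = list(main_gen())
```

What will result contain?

Step 1: main_gen() delegates to sub_gen(10):
  yield 10
  yield 11
  yield 12
Step 2: yield 61
Step 3: Delegates to sub_gen(13):
  yield 13
  yield 14
  yield 15
Therefore result = [10, 11, 12, 61, 13, 14, 15].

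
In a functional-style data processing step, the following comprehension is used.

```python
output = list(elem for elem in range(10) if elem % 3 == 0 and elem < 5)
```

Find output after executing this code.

Step 1: Filter range(10) where elem % 3 == 0 and elem < 5:
  elem=0: both conditions met, included
  elem=1: excluded (1 % 3 != 0)
  elem=2: excluded (2 % 3 != 0)
  elem=3: both conditions met, included
  elem=4: excluded (4 % 3 != 0)
  elem=5: excluded (5 % 3 != 0, 5 >= 5)
  elem=6: excluded (6 >= 5)
  elem=7: excluded (7 % 3 != 0, 7 >= 5)
  elem=8: excluded (8 % 3 != 0, 8 >= 5)
  elem=9: excluded (9 >= 5)
Therefore output = [0, 3].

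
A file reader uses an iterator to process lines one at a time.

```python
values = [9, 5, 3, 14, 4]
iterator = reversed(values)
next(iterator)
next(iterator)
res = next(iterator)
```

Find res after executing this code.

Step 1: reversed([9, 5, 3, 14, 4]) gives iterator: [4, 14, 3, 5, 9].
Step 2: First next() = 4, second next() = 14.
Step 3: Third next() = 3.
Therefore res = 3.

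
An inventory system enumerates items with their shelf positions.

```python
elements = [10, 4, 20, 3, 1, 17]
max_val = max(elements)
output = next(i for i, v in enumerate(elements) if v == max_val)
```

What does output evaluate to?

Step 1: max([10, 4, 20, 3, 1, 17]) = 20.
Step 2: Find first index where value == 20:
  Index 0: 10 != 20
  Index 1: 4 != 20
  Index 2: 20 == 20, found!
Therefore output = 2.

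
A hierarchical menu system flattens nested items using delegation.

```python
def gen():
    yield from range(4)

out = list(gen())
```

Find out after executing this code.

Step 1: yield from delegates to the iterable, yielding each element.
Step 2: Collected values: [0, 1, 2, 3].
Therefore out = [0, 1, 2, 3].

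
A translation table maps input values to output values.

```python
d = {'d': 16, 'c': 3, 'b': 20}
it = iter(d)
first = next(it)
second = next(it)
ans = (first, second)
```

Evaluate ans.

Step 1: iter(d) iterates over keys: ['d', 'c', 'b'].
Step 2: first = next(it) = 'd', second = next(it) = 'c'.
Therefore ans = ('d', 'c').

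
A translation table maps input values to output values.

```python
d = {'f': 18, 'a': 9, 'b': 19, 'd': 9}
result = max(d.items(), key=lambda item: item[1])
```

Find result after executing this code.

Step 1: Find item with maximum value:
  ('f', 18)
  ('a', 9)
  ('b', 19)
  ('d', 9)
Step 2: Maximum value is 19 at key 'b'.
Therefore result = ('b', 19).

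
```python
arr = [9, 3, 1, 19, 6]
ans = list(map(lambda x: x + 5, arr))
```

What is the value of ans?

Step 1: Apply lambda x: x + 5 to each element:
  9 -> 14
  3 -> 8
  1 -> 6
  19 -> 24
  6 -> 11
Therefore ans = [14, 8, 6, 24, 11].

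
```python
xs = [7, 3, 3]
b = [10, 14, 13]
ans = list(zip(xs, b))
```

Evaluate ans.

Step 1: zip pairs elements at same index:
  Index 0: (7, 10)
  Index 1: (3, 14)
  Index 2: (3, 13)
Therefore ans = [(7, 10), (3, 14), (3, 13)].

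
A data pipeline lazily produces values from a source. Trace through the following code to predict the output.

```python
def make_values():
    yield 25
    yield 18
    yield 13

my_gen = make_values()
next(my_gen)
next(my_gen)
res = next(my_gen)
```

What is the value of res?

Step 1: make_values() creates a generator.
Step 2: next(my_gen) yields 25 (consumed and discarded).
Step 3: next(my_gen) yields 18 (consumed and discarded).
Step 4: next(my_gen) yields 13, assigned to res.
Therefore res = 13.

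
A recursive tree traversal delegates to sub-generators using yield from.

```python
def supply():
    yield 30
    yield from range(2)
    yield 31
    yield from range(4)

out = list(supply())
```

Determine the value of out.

Step 1: Trace yields in order:
  yield 30
  yield 0
  yield 1
  yield 31
  yield 0
  yield 1
  yield 2
  yield 3
Therefore out = [30, 0, 1, 31, 0, 1, 2, 3].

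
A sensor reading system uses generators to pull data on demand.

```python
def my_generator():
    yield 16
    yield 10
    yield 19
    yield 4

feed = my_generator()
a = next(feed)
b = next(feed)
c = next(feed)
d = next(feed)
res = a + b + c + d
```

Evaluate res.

Step 1: Create generator and consume all values:
  a = next(feed) = 16
  b = next(feed) = 10
  c = next(feed) = 19
  d = next(feed) = 4
Step 2: res = 16 + 10 + 19 + 4 = 49.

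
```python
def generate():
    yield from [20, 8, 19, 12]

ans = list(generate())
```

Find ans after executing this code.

Step 1: yield from delegates to the iterable, yielding each element.
Step 2: Collected values: [20, 8, 19, 12].
Therefore ans = [20, 8, 19, 12].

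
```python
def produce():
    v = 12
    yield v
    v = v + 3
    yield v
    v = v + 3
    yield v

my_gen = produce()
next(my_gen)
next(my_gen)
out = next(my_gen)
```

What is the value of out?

Step 1: Trace through generator execution:
  Yield 1: v starts at 12, yield 12
  Yield 2: v = 12 + 3 = 15, yield 15
  Yield 3: v = 15 + 3 = 18, yield 18
Step 2: First next() gets 12, second next() gets the second value, third next() yields 18.
Therefore out = 18.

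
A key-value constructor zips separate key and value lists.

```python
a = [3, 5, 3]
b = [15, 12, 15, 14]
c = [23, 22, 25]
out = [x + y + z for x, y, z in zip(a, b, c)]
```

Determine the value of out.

Step 1: zip three lists (truncates to shortest, len=3):
  3 + 15 + 23 = 41
  5 + 12 + 22 = 39
  3 + 15 + 25 = 43
Therefore out = [41, 39, 43].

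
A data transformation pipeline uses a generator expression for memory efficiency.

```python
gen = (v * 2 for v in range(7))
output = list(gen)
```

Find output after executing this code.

Step 1: For each v in range(7), compute v*2:
  v=0: 0*2 = 0
  v=1: 1*2 = 2
  v=2: 2*2 = 4
  v=3: 3*2 = 6
  v=4: 4*2 = 8
  v=5: 5*2 = 10
  v=6: 6*2 = 12
Therefore output = [0, 2, 4, 6, 8, 10, 12].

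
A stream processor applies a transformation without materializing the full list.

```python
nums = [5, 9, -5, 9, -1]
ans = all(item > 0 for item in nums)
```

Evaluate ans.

Step 1: Check item > 0 for each element in [5, 9, -5, 9, -1]:
  5 > 0: True
  9 > 0: True
  -5 > 0: False
  9 > 0: True
  -1 > 0: False
Step 2: all() returns False.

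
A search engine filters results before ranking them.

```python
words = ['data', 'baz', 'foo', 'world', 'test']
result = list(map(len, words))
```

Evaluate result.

Step 1: Map len() to each word:
  'data' -> 4
  'baz' -> 3
  'foo' -> 3
  'world' -> 5
  'test' -> 4
Therefore result = [4, 3, 3, 5, 4].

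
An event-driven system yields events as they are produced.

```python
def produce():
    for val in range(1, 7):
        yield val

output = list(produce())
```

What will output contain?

Step 1: The generator yields each value from range(1, 7).
Step 2: list() consumes all yields: [1, 2, 3, 4, 5, 6].
Therefore output = [1, 2, 3, 4, 5, 6].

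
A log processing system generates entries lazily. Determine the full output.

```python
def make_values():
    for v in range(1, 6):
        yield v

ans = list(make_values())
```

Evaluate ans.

Step 1: The generator yields each value from range(1, 6).
Step 2: list() consumes all yields: [1, 2, 3, 4, 5].
Therefore ans = [1, 2, 3, 4, 5].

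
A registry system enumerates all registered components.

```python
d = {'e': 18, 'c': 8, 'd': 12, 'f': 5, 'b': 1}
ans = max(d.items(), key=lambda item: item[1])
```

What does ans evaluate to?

Step 1: Find item with maximum value:
  ('e', 18)
  ('c', 8)
  ('d', 12)
  ('f', 5)
  ('b', 1)
Step 2: Maximum value is 18 at key 'e'.
Therefore ans = ('e', 18).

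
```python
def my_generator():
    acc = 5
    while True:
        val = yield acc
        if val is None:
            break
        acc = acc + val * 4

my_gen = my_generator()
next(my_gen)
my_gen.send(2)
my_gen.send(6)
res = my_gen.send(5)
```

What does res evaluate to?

Step 1: next() -> yield acc=5.
Step 2: send(2) -> val=2, acc = 5 + 2*4 = 13, yield 13.
Step 3: send(6) -> val=6, acc = 13 + 6*4 = 37, yield 37.
Step 4: send(5) -> val=5, acc = 37 + 5*4 = 57, yield 57.
Therefore res = 57.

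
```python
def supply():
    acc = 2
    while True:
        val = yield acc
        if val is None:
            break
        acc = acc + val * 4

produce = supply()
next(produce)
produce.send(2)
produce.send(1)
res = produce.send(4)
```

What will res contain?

Step 1: next() -> yield acc=2.
Step 2: send(2) -> val=2, acc = 2 + 2*4 = 10, yield 10.
Step 3: send(1) -> val=1, acc = 10 + 1*4 = 14, yield 14.
Step 4: send(4) -> val=4, acc = 14 + 4*4 = 30, yield 30.
Therefore res = 30.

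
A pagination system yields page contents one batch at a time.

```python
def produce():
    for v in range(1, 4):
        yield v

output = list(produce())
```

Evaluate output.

Step 1: The generator yields each value from range(1, 4).
Step 2: list() consumes all yields: [1, 2, 3].
Therefore output = [1, 2, 3].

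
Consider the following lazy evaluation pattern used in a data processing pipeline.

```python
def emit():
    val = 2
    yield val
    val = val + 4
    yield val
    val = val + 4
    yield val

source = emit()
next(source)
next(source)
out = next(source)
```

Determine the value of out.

Step 1: Trace through generator execution:
  Yield 1: val starts at 2, yield 2
  Yield 2: val = 2 + 4 = 6, yield 6
  Yield 3: val = 6 + 4 = 10, yield 10
Step 2: First next() gets 2, second next() gets the second value, third next() yields 10.
Therefore out = 10.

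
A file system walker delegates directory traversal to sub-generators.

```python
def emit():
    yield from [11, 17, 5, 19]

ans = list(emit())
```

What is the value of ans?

Step 1: yield from delegates to the iterable, yielding each element.
Step 2: Collected values: [11, 17, 5, 19].
Therefore ans = [11, 17, 5, 19].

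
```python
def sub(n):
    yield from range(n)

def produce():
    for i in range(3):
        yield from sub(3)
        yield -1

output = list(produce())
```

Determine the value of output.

Step 1: For each i in range(3):
  i=0: yield from sub(3) -> [0, 1, 2], then yield -1
  i=1: yield from sub(3) -> [0, 1, 2], then yield -1
  i=2: yield from sub(3) -> [0, 1, 2], then yield -1
Therefore output = [0, 1, 2, -1, 0, 1, 2, -1, 0, 1, 2, -1].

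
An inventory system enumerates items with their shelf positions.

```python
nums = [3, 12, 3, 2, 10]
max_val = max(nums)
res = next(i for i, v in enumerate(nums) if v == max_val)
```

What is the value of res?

Step 1: max([3, 12, 3, 2, 10]) = 12.
Step 2: Find first index where value == 12:
  Index 0: 3 != 12
  Index 1: 12 == 12, found!
Therefore res = 1.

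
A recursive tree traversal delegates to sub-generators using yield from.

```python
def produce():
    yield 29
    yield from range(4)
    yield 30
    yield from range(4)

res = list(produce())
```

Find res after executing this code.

Step 1: Trace yields in order:
  yield 29
  yield 0
  yield 1
  yield 2
  yield 3
  yield 30
  yield 0
  yield 1
  yield 2
  yield 3
Therefore res = [29, 0, 1, 2, 3, 30, 0, 1, 2, 3].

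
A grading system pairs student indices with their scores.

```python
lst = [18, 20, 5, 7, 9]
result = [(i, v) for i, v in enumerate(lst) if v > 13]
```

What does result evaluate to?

Step 1: Filter enumerate([18, 20, 5, 7, 9]) keeping v > 13:
  (0, 18): 18 > 13, included
  (1, 20): 20 > 13, included
  (2, 5): 5 <= 13, excluded
  (3, 7): 7 <= 13, excluded
  (4, 9): 9 <= 13, excluded
Therefore result = [(0, 18), (1, 20)].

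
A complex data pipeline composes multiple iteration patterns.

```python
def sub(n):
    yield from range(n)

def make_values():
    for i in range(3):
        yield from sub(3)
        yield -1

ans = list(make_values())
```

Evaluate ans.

Step 1: For each i in range(3):
  i=0: yield from sub(3) -> [0, 1, 2], then yield -1
  i=1: yield from sub(3) -> [0, 1, 2], then yield -1
  i=2: yield from sub(3) -> [0, 1, 2], then yield -1
Therefore ans = [0, 1, 2, -1, 0, 1, 2, -1, 0, 1, 2, -1].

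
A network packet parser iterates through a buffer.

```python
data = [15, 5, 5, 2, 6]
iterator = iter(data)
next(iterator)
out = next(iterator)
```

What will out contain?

Step 1: Create iterator over [15, 5, 5, 2, 6].
Step 2: next() consumes 15.
Step 3: next() returns 5.
Therefore out = 5.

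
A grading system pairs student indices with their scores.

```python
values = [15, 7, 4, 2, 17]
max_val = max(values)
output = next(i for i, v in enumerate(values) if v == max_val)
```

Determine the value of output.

Step 1: max([15, 7, 4, 2, 17]) = 17.
Step 2: Find first index where value == 17:
  Index 0: 15 != 17
  Index 1: 7 != 17
  Index 2: 4 != 17
  Index 3: 2 != 17
  Index 4: 17 == 17, found!
Therefore output = 4.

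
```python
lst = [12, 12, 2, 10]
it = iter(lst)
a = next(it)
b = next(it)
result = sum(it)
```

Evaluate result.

Step 1: Create iterator over [12, 12, 2, 10].
Step 2: a = next() = 12, b = next() = 12.
Step 3: sum() of remaining [2, 10] = 12.
Therefore result = 12.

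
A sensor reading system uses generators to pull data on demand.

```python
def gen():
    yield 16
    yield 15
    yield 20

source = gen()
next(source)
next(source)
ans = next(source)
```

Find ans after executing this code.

Step 1: gen() creates a generator.
Step 2: next(source) yields 16 (consumed and discarded).
Step 3: next(source) yields 15 (consumed and discarded).
Step 4: next(source) yields 20, assigned to ans.
Therefore ans = 20.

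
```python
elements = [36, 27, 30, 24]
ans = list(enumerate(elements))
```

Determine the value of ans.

Step 1: enumerate pairs each element with its index:
  (0, 36)
  (1, 27)
  (2, 30)
  (3, 24)
Therefore ans = [(0, 36), (1, 27), (2, 30), (3, 24)].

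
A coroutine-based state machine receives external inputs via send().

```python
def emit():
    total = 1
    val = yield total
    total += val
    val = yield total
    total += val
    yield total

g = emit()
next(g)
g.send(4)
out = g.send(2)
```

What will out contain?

Step 1: next() -> yield total=1.
Step 2: send(4) -> val=4, total = 1+4 = 5, yield 5.
Step 3: send(2) -> val=2, total = 5+2 = 7, yield 7.
Therefore out = 7.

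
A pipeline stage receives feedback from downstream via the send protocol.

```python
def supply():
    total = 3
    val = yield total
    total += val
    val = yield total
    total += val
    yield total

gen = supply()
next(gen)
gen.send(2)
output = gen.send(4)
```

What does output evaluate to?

Step 1: next() -> yield total=3.
Step 2: send(2) -> val=2, total = 3+2 = 5, yield 5.
Step 3: send(4) -> val=4, total = 5+4 = 9, yield 9.
Therefore output = 9.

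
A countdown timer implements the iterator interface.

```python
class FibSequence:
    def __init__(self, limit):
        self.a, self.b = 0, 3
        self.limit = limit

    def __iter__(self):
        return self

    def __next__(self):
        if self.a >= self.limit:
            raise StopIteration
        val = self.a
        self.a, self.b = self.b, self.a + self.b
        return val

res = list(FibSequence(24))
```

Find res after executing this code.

Step 1: Fibonacci-like sequence (a=0, b=3) until >= 24:
  Yield 0, then a,b = 3,3
  Yield 3, then a,b = 3,6
  Yield 3, then a,b = 6,9
  Yield 6, then a,b = 9,15
  Yield 9, then a,b = 15,24
  Yield 15, then a,b = 24,39
Step 2: 24 >= 24, stop.
Therefore res = [0, 3, 3, 6, 9, 15].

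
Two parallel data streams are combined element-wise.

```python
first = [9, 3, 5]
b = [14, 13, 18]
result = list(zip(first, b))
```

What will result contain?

Step 1: zip pairs elements at same index:
  Index 0: (9, 14)
  Index 1: (3, 13)
  Index 2: (5, 18)
Therefore result = [(9, 14), (3, 13), (5, 18)].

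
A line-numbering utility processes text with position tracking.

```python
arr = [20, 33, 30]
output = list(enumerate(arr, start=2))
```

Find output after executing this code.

Step 1: enumerate with start=2:
  (2, 20)
  (3, 33)
  (4, 30)
Therefore output = [(2, 20), (3, 33), (4, 30)].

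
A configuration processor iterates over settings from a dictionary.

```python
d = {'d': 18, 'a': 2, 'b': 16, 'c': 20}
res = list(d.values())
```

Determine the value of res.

Step 1: d.values() returns the dictionary values in insertion order.
Therefore res = [18, 2, 16, 20].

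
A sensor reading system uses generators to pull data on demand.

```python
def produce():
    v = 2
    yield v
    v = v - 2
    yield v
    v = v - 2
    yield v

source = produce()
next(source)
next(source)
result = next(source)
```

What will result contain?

Step 1: Trace through generator execution:
  Yield 1: v starts at 2, yield 2
  Yield 2: v = 2 - 2 = 0, yield 0
  Yield 3: v = 0 - 2 = -2, yield -2
Step 2: First next() gets 2, second next() gets the second value, third next() yields -2.
Therefore result = -2.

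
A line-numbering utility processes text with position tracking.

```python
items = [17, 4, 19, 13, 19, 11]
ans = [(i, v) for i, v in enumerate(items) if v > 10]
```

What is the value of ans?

Step 1: Filter enumerate([17, 4, 19, 13, 19, 11]) keeping v > 10:
  (0, 17): 17 > 10, included
  (1, 4): 4 <= 10, excluded
  (2, 19): 19 > 10, included
  (3, 13): 13 > 10, included
  (4, 19): 19 > 10, included
  (5, 11): 11 > 10, included
Therefore ans = [(0, 17), (2, 19), (3, 13), (4, 19), (5, 11)].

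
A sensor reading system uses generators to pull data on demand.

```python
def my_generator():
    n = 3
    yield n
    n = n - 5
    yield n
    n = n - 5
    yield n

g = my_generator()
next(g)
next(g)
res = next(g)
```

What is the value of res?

Step 1: Trace through generator execution:
  Yield 1: n starts at 3, yield 3
  Yield 2: n = 3 - 5 = -2, yield -2
  Yield 3: n = -2 - 5 = -7, yield -7
Step 2: First next() gets 3, second next() gets the second value, third next() yields -7.
Therefore res = -7.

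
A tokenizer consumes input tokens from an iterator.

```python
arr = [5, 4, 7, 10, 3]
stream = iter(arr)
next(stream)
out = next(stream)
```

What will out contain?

Step 1: Create iterator over [5, 4, 7, 10, 3].
Step 2: next() consumes 5.
Step 3: next() returns 4.
Therefore out = 4.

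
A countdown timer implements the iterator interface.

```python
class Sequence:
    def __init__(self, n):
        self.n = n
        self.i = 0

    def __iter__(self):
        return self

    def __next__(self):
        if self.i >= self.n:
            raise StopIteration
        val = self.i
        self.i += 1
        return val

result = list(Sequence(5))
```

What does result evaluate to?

Step 1: Sequence(5) creates an iterator counting 0 to 4.
Step 2: list() consumes all values: [0, 1, 2, 3, 4].
Therefore result = [0, 1, 2, 3, 4].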